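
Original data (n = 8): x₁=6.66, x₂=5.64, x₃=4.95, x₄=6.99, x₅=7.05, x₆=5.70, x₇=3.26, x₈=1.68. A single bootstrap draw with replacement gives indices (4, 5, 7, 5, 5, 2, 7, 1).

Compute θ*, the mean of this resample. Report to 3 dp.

Resample values: 6.99, 7.05, 3.26, 7.05, 7.05, 5.64, 3.26, 6.66.
Mean = (6.99 + 7.05 + 3.26 + 7.05 + 7.05 + 5.64 + 3.26 + 6.66) / 8 = 46.960 / 8 = 5.870

θ* = 5.870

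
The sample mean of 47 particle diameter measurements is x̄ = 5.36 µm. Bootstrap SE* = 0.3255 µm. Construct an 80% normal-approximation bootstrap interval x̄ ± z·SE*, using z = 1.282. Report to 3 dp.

(4.943, 5.777)

Margin = 1.282 × 0.3255 = 0.4173
Interval: 5.36 ± 0.4173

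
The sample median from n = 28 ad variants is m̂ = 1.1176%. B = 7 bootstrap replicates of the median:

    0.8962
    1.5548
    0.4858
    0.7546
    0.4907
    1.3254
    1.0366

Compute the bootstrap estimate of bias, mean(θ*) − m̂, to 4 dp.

bias = −0.1827

mean(θ*) = (0.8962 + 1.5548 + 0.4858 + 0.7546 + 0.4907 + 1.3254 + 1.0366) / 7 = 0.93487
bias = 0.93487 − 1.1176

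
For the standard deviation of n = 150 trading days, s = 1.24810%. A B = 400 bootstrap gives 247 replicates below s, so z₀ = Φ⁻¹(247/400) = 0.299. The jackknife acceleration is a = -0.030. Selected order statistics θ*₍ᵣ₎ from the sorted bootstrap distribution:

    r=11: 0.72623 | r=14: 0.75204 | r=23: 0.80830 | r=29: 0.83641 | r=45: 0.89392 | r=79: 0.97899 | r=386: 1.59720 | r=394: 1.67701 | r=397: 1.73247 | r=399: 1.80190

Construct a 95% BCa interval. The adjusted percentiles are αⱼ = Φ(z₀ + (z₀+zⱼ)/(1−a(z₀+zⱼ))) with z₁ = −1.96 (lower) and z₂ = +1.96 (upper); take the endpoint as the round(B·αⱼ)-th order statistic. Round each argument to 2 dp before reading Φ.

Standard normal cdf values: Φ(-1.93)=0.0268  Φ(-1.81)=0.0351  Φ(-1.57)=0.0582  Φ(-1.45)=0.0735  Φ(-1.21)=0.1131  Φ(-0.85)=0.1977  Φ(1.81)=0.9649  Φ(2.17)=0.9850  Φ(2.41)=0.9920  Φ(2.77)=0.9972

(0.83641, 1.73247)

Lower: z₀ + z₁ = 0.299 + (-1.960) = -1.661; 1 − a(z₀+z₁) = 1 − (-0.030)(-1.661) = 0.9502; argument = 0.299 + (-1.661)/0.9502 = -1.4491 → -1.45.
α₁ = Φ(-1.45) = 0.0735; rank = round(400 × 0.0735) = 29; θ*₍29₎ = 0.83641.
Upper: z₀ + z₂ = 2.259; 1 − a(z₀+z₂) = 1.0678; argument = 2.4146 → 2.41; α₂ = 0.9920; rank = 397; θ*₍397₎ = 1.73247.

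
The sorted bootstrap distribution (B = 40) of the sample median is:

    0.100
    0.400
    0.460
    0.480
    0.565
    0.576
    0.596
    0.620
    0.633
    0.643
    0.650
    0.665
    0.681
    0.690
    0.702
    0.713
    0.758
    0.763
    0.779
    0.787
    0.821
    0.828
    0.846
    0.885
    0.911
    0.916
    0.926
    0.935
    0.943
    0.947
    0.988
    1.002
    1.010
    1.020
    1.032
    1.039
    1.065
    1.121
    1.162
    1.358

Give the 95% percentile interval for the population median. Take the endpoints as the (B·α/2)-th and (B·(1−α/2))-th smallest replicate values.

(0.100, 1.162)

α = 0.05; lower rank = 40 × 0.025 = 1; upper rank = 40 × 0.975 = 39.
The 1st smallest replicate is 0.100; the 39th is 1.162.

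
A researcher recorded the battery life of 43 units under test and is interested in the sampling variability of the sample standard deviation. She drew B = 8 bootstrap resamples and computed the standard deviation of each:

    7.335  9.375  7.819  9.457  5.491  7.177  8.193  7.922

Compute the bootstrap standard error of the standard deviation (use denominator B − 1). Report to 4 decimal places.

SE* = 1.2714

Bootstrap SE is the standard deviation of the 8 replicate standard deviations.
Mean of replicates: (7.335 + 9.375 + 7.819 + 9.457 + 5.491 + 7.177 + 8.193 + 7.922) / 8 = 62.76900 / 8 = 7.84612
Sum of squared deviations: (−0.51112)² + (+1.52888)² + (−0.02712)² + (+1.61088)² + (−2.35513)² + (−0.66913)² + (+0.34687)² + (+0.07587)² = 11.31478
Variance = 11.31478 / 7 = 1.61640
SE* = √1.61640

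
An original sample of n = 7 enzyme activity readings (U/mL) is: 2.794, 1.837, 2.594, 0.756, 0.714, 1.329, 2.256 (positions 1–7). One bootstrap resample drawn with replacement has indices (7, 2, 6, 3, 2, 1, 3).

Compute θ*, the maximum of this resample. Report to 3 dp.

θ* = 2.794

Resample values: 2.256, 1.837, 1.329, 2.594, 1.837, 2.794, 2.594.
Maximum = 2.794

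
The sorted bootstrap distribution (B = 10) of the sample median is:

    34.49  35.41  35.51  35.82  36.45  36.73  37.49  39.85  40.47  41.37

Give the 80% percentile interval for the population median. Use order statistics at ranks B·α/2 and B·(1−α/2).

(34.49, 40.47)

α = 0.20; lower rank = 10 × 0.100 = 1; upper rank = 10 × 0.900 = 9.
The 1st smallest replicate is 34.49; the 9th is 40.47.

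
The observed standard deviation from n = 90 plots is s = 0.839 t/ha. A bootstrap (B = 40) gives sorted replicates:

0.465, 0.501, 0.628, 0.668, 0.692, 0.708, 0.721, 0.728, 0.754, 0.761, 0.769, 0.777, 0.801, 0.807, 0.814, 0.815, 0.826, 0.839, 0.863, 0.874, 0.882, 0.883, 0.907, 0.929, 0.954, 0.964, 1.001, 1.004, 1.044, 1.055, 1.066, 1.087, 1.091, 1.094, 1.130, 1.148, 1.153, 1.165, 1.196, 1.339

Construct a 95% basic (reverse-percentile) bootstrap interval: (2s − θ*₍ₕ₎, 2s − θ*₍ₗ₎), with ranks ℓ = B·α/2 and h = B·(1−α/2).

(0.482, 1.213)

Percentile endpoints at ranks 1 and 39: θ*₍1₎ = 0.465, θ*₍39₎ = 1.196.
Basic interval reflects these around s:
  lower = 2 × 0.839 − 1.196 = 0.482
  upper = 2 × 0.839 − 0.465 = 1.213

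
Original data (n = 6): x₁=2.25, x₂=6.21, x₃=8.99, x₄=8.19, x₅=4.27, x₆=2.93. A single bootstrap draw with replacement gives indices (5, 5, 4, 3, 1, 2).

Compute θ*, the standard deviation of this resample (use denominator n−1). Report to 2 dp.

θ* = 2.58

Resample values: 4.27, 4.27, 8.19, 8.99, 2.25, 6.21.
Mean = 5.6967; sum of squared deviations = 33.2765
s² = 33.2765 / 5 = 6.6553
s = √6.6553 = 2.58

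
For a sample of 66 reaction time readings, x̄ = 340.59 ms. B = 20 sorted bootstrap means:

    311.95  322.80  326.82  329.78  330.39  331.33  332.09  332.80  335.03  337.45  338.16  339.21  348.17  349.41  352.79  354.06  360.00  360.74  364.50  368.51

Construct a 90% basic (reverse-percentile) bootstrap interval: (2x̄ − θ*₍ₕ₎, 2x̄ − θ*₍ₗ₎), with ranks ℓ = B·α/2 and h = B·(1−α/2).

Percentile endpoints at ranks 1 and 19: θ*₍1₎ = 311.95, θ*₍19₎ = 364.50.
Basic interval reflects these around x̄:
  lower = 2 × 340.59 − 364.50 = 316.68
  upper = 2 × 340.59 − 311.95 = 369.23

(316.68, 369.23)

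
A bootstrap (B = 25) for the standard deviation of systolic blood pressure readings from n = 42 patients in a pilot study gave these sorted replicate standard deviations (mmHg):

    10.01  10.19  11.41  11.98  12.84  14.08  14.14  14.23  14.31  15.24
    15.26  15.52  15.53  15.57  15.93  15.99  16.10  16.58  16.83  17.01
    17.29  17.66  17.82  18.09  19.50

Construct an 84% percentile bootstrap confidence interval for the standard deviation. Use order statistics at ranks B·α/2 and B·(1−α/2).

α = 0.16; lower rank = 25 × 0.080 = 2; upper rank = 25 × 0.920 = 23.
The 2nd smallest replicate is 10.19; the 23rd is 17.82.

(10.19, 17.82)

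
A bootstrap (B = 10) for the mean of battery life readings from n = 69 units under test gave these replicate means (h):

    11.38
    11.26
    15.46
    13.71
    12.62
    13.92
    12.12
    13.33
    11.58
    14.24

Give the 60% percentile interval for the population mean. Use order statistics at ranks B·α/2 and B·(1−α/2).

(11.38, 13.92)

Sorted replicates: 11.26, 11.38, 11.58, 12.12, 12.62, 13.33, 13.71, 13.92, 14.24, 15.46
α = 0.40; lower rank = 10 × 0.200 = 2; upper rank = 10 × 0.800 = 8.
The 2nd smallest replicate is 11.38; the 8th is 13.92.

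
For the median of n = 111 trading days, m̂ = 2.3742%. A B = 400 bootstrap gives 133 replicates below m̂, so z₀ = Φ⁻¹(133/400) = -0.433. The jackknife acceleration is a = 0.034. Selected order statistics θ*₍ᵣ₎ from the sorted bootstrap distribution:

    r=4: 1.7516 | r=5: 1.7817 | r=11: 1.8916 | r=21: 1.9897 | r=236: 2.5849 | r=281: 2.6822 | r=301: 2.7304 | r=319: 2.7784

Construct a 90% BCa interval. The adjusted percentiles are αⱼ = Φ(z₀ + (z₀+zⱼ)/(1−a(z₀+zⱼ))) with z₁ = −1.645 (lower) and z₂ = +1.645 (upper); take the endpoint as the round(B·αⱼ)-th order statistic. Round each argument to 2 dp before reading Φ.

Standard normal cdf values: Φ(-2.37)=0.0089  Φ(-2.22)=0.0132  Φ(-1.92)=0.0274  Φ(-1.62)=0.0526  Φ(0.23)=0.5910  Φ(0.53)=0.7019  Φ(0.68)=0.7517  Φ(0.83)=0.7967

(1.7516, 2.7784)

Lower: z₀ + z₁ = -0.433 + (-1.645) = -2.078; 1 − a(z₀+z₁) = 1 − (0.034)(-2.078) = 1.0707; argument = -0.433 + (-2.078)/1.0707 = -2.3739 → -2.37.
α₁ = Φ(-2.37) = 0.0089; rank = round(400 × 0.0089) = 4; θ*₍4₎ = 1.7516.
Upper: z₀ + z₂ = 1.212; 1 − a(z₀+z₂) = 0.9588; argument = 0.8311 → 0.83; α₂ = 0.7967; rank = 319; θ*₍319₎ = 2.7784.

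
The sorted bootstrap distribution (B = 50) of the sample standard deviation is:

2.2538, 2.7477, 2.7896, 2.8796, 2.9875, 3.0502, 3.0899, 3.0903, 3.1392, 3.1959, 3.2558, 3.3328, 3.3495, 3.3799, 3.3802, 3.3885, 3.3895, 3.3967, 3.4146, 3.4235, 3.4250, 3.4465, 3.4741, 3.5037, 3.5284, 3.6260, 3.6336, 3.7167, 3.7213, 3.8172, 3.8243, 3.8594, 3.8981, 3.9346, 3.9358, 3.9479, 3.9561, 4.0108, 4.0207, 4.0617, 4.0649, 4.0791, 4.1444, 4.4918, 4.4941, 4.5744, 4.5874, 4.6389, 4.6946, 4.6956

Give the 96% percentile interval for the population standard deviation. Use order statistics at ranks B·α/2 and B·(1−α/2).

(2.2538, 4.6946)

α = 0.04; lower rank = 50 × 0.020 = 1; upper rank = 50 × 0.980 = 49.
The 1st smallest replicate is 2.2538; the 49th is 4.6946.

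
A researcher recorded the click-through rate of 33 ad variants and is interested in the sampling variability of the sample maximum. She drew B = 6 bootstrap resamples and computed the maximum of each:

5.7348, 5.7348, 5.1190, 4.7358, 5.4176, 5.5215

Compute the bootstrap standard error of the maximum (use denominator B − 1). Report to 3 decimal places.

SE* = 0.389

Bootstrap SE is the standard deviation of the 6 replicate maximums.
Mean of replicates: (5.7348 + 5.7348 + 5.1190 + 4.7358 + 5.4176 + 5.5215) / 6 = 32.26350 / 6 = 5.37725
Sum of squared deviations: (+0.35755)² + (+0.35755)² + (−0.25825)² + (−0.64145)² + (+0.04035)² + (+0.14425)² = 0.75627
Variance = 0.75627 / 5 = 0.15125
SE* = √0.15125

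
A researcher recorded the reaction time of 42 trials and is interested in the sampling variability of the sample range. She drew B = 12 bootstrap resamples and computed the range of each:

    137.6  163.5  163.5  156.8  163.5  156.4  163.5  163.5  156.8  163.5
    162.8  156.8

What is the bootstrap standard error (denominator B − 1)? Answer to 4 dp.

SE* = 7.4783

Bootstrap SE is the standard deviation of the 12 replicate ranges.
Mean of replicates: (137.6 + 163.5 + 163.5 + 156.8 + 163.5 + 156.4 + 163.5 + 163.5 + 156.8 + 163.5 + 162.8 + 156.8) / 12 = 1908.20000 / 12 = 159.01667
Sum of squared deviations: (−21.41667)² + (+4.48333)² + (+4.48333)² + (−2.21667)² + (+4.48333)² + (−2.61667)² + (+4.48333)² + (+4.48333)² + (−2.21667)² + (+4.48333)² + (+3.78333)² + (−2.21667)² = 615.17667
Variance = 615.17667 / 11 = 55.92515
SE* = √55.92515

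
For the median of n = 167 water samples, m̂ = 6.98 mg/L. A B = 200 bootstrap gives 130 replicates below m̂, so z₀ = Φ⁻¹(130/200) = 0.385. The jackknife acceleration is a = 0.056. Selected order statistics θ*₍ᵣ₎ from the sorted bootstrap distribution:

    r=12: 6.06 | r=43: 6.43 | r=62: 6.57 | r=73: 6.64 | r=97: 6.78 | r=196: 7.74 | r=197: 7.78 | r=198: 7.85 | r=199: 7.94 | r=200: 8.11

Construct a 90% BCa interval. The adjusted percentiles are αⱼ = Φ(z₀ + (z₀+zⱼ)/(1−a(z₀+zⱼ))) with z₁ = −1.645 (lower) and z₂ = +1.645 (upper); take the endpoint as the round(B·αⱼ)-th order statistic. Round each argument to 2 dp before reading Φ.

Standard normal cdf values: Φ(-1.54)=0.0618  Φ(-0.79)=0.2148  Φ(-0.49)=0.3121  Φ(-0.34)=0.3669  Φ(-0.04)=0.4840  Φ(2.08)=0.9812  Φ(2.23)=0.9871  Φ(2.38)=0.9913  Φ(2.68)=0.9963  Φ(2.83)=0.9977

(6.43, 7.94)

Lower: z₀ + z₁ = 0.385 + (-1.645) = -1.260; 1 − a(z₀+z₁) = 1 − (0.056)(-1.260) = 1.0706; argument = 0.385 + (-1.260)/1.0706 = -0.7920 → -0.79.
α₁ = Φ(-0.79) = 0.2148; rank = round(200 × 0.2148) = 43; θ*₍43₎ = 6.43.
Upper: z₀ + z₂ = 2.030; 1 − a(z₀+z₂) = 0.8863; argument = 2.6754 → 2.68; α₂ = 0.9963; rank = 199; θ*₍199₎ = 7.94.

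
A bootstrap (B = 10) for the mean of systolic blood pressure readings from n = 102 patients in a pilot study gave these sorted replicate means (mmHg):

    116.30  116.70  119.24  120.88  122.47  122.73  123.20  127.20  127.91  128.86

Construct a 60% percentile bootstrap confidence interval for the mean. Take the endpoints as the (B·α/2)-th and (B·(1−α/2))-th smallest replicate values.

α = 0.40; lower rank = 10 × 0.200 = 2; upper rank = 10 × 0.800 = 8.
The 2nd smallest replicate is 116.70; the 8th is 127.20.

(116.70, 127.20)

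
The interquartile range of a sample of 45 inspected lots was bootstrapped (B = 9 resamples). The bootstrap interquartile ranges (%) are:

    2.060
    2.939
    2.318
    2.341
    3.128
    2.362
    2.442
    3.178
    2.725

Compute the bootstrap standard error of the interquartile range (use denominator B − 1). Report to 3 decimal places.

Bootstrap SE is the standard deviation of the 9 replicate interquartile ranges.
Mean of replicates: (2.060 + 2.939 + 2.318 + 2.341 + 3.128 + 2.362 + 2.442 + 3.178 + 2.725) / 9 = 23.4930 / 9 = 2.6103
Sum of squared deviations: (−0.5503)² + (+0.3287)² + (−0.2923)² + (−0.2693)² + (+0.5177)² + (−0.2483)² + (−0.1683)² + (+0.5677)² + (+0.1147)² = 1.2623
Variance = 1.2623 / 8 = 0.1578
SE* = √0.1578

SE* = 0.397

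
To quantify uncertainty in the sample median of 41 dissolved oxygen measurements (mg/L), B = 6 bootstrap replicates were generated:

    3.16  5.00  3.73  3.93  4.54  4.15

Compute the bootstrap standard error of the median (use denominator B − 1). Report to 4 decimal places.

SE* = 0.6410

Bootstrap SE is the standard deviation of the 6 replicate medians.
Mean of replicates: (3.16 + 5.00 + 3.73 + 3.93 + 4.54 + 4.15) / 6 = 24.51000 / 6 = 4.08500
Sum of squared deviations: (−0.92500)² + (+0.91500)² + (−0.35500)² + (−0.15500)² + (+0.45500)² + (+0.06500)² = 2.05415
Variance = 2.05415 / 5 = 0.41083
SE* = √0.41083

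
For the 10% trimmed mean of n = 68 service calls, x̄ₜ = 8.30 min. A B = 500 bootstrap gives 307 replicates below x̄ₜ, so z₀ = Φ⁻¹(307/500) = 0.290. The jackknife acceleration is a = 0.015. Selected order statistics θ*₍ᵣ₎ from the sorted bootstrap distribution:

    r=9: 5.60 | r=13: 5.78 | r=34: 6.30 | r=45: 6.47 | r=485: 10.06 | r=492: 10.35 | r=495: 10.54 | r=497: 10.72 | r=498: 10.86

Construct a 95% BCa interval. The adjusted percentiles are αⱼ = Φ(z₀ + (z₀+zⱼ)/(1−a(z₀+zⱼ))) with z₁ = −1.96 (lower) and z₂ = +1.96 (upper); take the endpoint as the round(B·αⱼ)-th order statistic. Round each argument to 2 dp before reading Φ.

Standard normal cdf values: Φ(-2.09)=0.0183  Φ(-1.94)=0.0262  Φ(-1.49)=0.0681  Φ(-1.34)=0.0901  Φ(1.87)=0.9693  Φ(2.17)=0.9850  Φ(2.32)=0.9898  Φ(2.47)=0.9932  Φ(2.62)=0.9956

Lower: z₀ + z₁ = 0.290 + (-1.960) = -1.670; 1 − a(z₀+z₁) = 1 − (0.015)(-1.670) = 1.0251; argument = 0.290 + (-1.670)/1.0251 = -1.3392 → -1.34.
α₁ = Φ(-1.34) = 0.0901; rank = round(500 × 0.0901) = 45; θ*₍45₎ = 6.47.
Upper: z₀ + z₂ = 2.250; 1 − a(z₀+z₂) = 0.9663; argument = 2.6186 → 2.62; α₂ = 0.9956; rank = 498; θ*₍498₎ = 10.86.

(6.47, 10.86)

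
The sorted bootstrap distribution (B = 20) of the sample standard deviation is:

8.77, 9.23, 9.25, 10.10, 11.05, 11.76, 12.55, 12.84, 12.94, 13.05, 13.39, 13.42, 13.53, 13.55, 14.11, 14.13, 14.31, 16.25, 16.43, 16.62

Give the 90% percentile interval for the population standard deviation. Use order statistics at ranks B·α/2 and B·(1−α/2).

α = 0.10; lower rank = 20 × 0.050 = 1; upper rank = 20 × 0.950 = 19.
The 1st smallest replicate is 8.77; the 19th is 16.43.

(8.77, 16.43)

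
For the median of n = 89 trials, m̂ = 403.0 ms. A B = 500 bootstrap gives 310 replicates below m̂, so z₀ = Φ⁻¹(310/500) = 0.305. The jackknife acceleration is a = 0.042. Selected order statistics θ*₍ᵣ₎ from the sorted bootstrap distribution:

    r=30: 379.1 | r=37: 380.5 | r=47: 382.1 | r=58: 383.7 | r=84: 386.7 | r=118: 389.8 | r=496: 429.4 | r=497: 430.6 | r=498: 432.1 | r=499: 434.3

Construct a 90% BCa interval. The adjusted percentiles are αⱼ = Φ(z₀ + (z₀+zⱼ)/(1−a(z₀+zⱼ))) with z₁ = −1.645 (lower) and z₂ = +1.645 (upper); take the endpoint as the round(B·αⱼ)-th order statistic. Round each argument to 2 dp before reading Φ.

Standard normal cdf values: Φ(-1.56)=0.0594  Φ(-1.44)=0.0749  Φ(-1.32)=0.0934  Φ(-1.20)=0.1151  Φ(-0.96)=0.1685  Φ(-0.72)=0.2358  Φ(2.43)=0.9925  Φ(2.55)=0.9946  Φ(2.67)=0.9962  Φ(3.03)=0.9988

Lower: z₀ + z₁ = 0.305 + (-1.645) = -1.340; 1 − a(z₀+z₁) = 1 − (0.042)(-1.340) = 1.0563; argument = 0.305 + (-1.340)/1.0563 = -0.9636 → -0.96.
α₁ = Φ(-0.96) = 0.1685; rank = round(500 × 0.1685) = 84; θ*₍84₎ = 386.7.
Upper: z₀ + z₂ = 1.950; 1 − a(z₀+z₂) = 0.9181; argument = 2.4290 → 2.43; α₂ = 0.9925; rank = 496; θ*₍496₎ = 429.4.

(386.7, 429.4)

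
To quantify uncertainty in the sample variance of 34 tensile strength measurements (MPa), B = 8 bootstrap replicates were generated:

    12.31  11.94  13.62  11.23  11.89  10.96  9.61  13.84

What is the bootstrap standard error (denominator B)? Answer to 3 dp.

Bootstrap SE is the standard deviation of the 8 replicate variances.
Mean of replicates: (12.31 + 11.94 + 13.62 + 11.23 + 11.89 + 10.96 + 9.61 + 13.84) / 8 = 95.4000 / 8 = 11.9250
Sum of squared deviations: (+0.3850)² + (+0.0150)² + (+1.6950)² + (−0.6950)² + (−0.0350)² + (−0.9650)² + (−2.3150)² + (+1.9150)² = 13.4634
Variance = 13.4634 / 8 = 1.6829
SE* = √1.6829

SE* = 1.297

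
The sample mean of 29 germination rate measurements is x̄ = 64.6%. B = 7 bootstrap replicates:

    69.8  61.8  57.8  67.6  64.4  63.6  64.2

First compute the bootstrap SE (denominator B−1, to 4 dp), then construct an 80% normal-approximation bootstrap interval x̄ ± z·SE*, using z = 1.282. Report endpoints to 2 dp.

(59.63, 69.57)

Mean of replicates = 64.1714; sum of squared deviations = 90.0343; SE* = √(90.0343/6) = 3.8737
Margin = 1.282 × 3.8737 = 4.966
Interval: 64.6 ± 4.966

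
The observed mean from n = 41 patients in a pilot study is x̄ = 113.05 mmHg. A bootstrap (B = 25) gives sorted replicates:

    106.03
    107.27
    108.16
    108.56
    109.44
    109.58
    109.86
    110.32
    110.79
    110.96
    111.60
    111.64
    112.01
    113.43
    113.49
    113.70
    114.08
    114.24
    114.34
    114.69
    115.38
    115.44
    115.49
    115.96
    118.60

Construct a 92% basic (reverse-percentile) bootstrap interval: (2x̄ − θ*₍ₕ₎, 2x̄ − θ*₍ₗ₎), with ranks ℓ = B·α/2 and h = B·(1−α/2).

(110.14, 120.07)

Percentile endpoints at ranks 1 and 24: θ*₍1₎ = 106.03, θ*₍24₎ = 115.96.
Basic interval reflects these around x̄:
  lower = 2 × 113.05 − 115.96 = 110.14
  upper = 2 × 113.05 − 106.03 = 120.07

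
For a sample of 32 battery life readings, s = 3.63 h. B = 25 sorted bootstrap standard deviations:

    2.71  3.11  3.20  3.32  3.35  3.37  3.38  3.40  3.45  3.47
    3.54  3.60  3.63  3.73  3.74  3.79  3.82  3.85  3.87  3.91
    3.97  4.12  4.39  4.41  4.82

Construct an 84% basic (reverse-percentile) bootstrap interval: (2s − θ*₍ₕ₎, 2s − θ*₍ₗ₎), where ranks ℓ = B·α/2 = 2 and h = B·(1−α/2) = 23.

Percentile endpoints at ranks 2 and 23: θ*₍2₎ = 3.11, θ*₍23₎ = 4.39.
Basic interval reflects these around s:
  lower = 2 × 3.63 − 4.39 = 2.87
  upper = 2 × 3.63 − 3.11 = 4.15

(2.87, 4.15)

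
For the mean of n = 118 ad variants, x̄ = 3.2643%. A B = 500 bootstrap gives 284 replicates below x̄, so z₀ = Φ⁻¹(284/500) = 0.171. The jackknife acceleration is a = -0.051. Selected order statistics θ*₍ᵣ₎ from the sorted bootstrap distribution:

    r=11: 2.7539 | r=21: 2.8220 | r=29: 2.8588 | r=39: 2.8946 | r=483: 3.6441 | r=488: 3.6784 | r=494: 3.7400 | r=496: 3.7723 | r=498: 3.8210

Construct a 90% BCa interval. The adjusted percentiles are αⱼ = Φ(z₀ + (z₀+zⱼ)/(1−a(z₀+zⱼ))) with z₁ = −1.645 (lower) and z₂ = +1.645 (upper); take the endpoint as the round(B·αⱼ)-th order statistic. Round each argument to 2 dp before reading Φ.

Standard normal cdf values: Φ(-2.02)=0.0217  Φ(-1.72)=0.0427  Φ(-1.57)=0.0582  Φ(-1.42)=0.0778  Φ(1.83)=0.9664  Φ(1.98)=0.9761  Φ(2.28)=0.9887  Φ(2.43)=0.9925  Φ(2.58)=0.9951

(2.8946, 3.6441)

Lower: z₀ + z₁ = 0.171 + (-1.645) = -1.474; 1 − a(z₀+z₁) = 1 − (-0.051)(-1.474) = 0.9248; argument = 0.171 + (-1.474)/0.9248 = -1.4228 → -1.42.
α₁ = Φ(-1.42) = 0.0778; rank = round(500 × 0.0778) = 39; θ*₍39₎ = 2.8946.
Upper: z₀ + z₂ = 1.816; 1 − a(z₀+z₂) = 1.0926; argument = 1.8331 → 1.83; α₂ = 0.9664; rank = 483; θ*₍483₎ = 3.6441.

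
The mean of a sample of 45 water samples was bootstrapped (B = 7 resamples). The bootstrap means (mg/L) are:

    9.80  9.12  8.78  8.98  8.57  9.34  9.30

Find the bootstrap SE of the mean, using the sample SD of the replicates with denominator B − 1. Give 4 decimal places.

SE* = 0.4043

Bootstrap SE is the standard deviation of the 7 replicate means.
Mean of replicates: (9.80 + 9.12 + 8.78 + 8.98 + 8.57 + 9.34 + 9.30) / 7 = 63.89000 / 7 = 9.12714
Sum of squared deviations: (+0.67286)² + (−0.00714)² + (−0.34714)² + (−0.14714)² + (−0.55714)² + (+0.21286)² + (+0.17286)² = 0.98054
Variance = 0.98054 / 6 = 0.16342
SE* = √0.16342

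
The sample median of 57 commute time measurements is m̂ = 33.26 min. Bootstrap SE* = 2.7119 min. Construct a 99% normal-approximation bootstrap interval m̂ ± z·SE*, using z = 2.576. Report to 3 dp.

Margin = 2.576 × 2.7119 = 6.9859
Interval: 33.26 ± 6.9859

(26.274, 40.246)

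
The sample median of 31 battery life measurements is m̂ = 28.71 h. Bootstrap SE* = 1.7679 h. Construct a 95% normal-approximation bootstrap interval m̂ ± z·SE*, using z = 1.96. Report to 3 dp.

Margin = 1.96 × 1.7679 = 3.4651
Interval: 28.71 ± 3.4651

(25.245, 32.175)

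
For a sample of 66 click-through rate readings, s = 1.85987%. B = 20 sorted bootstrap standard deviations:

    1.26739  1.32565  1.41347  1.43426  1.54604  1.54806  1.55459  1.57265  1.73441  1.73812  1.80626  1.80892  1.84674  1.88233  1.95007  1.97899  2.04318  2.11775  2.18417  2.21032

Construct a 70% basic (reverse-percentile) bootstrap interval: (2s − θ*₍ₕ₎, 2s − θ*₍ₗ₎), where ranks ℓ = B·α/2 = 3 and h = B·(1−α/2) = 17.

Percentile endpoints at ranks 3 and 17: θ*₍3₎ = 1.41347, θ*₍17₎ = 2.04318.
Basic interval reflects these around s:
  lower = 2 × 1.85987 − 2.04318 = 1.67656
  upper = 2 × 1.85987 − 1.41347 = 2.30627

(1.67656, 2.30627)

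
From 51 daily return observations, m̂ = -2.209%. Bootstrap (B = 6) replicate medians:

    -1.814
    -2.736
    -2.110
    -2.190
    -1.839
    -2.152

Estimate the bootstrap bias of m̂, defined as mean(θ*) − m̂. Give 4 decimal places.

mean(θ*) = ((-1.814) + (-2.736) + (-2.110) + (-2.190) + (-1.839) + (-2.152)) / 6 = -2.14017
bias = -2.14017 − -2.209

bias = +0.0688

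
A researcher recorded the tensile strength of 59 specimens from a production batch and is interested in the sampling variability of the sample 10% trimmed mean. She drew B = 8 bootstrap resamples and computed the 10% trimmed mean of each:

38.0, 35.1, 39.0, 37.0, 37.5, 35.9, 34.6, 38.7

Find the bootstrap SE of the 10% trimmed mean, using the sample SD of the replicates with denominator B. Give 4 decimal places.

Bootstrap SE is the standard deviation of the 8 replicate 10% trimmed means.
Mean of replicates: (38.0 + 35.1 + 39.0 + 37.0 + 37.5 + 35.9 + 34.6 + 38.7) / 8 = 295.80000 / 8 = 36.97500
Sum of squared deviations: (+1.02500)² + (−1.87500)² + (+2.02500)² + (+0.02500)² + (+0.52500)² + (−1.07500)² + (−2.37500)² + (+1.72500)² = 18.71500
Variance = 18.71500 / 8 = 2.33937
SE* = √2.33937

SE* = 1.5295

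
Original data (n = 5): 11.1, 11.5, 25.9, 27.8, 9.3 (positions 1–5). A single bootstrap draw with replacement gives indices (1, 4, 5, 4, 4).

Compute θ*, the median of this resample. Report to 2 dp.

θ* = 27.80

Resample values: 11.1, 27.8, 9.3, 27.8, 27.8.
Sorted: 9.3, 11.1, 27.8, 27.8, 27.8
Median = middle value = 27.80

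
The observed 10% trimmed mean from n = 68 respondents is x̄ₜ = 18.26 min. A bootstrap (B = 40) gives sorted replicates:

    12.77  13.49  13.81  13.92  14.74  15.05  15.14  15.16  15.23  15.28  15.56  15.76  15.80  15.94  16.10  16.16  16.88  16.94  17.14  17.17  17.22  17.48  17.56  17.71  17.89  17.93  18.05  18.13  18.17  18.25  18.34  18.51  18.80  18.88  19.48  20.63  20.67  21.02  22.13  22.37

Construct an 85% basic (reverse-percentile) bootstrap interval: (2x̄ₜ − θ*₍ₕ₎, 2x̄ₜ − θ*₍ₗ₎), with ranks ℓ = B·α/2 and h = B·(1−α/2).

(15.85, 22.71)

Percentile endpoints at ranks 3 and 37: θ*₍3₎ = 13.81, θ*₍37₎ = 20.67.
Basic interval reflects these around x̄ₜ:
  lower = 2 × 18.26 − 20.67 = 15.85
  upper = 2 × 18.26 − 13.81 = 22.71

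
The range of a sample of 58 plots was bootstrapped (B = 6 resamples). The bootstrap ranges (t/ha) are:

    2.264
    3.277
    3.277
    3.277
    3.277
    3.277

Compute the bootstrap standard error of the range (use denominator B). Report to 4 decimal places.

SE* = 0.3775

Bootstrap SE is the standard deviation of the 6 replicate ranges.
Mean of replicates: (2.264 + 3.277 + 3.277 + 3.277 + 3.277 + 3.277) / 6 = 18.64900 / 6 = 3.10817
Sum of squared deviations: (−0.84417)² + (+0.16883)² + (+0.16883)² + (+0.16883)² + (+0.16883)² + (+0.16883)² = 0.85514
Variance = 0.85514 / 6 = 0.14252
SE* = √0.14252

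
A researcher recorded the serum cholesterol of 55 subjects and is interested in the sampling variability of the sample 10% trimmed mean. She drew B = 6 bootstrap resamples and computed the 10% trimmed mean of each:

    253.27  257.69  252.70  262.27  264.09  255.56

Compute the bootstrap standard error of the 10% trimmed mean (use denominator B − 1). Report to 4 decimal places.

Bootstrap SE is the standard deviation of the 6 replicate 10% trimmed means.
Mean of replicates: (253.27 + 257.69 + 252.70 + 262.27 + 264.09 + 255.56) / 6 = 1545.58000 / 6 = 257.59667
Sum of squared deviations: (−4.32667)² + (+0.09333)² + (−4.89667)² + (+4.67333)² + (+6.49333)² + (−2.03667)² = 110.85753
Variance = 110.85753 / 5 = 22.17151
SE* = √22.17151

SE* = 4.7087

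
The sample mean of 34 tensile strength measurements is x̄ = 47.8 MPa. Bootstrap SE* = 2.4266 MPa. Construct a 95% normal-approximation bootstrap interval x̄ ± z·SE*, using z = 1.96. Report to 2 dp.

Margin = 1.96 × 2.4266 = 4.756
Interval: 47.8 ± 4.756

(43.04, 52.56)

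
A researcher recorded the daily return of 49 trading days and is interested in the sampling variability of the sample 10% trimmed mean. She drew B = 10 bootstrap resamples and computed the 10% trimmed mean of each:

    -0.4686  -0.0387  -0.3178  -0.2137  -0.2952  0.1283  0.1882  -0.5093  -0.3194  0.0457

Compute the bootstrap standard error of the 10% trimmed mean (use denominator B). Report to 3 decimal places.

SE* = 0.234

Bootstrap SE is the standard deviation of the 10 replicate 10% trimmed means.
Mean of replicates: ((-0.4686) + (-0.0387) + (-0.3178) + (-0.2137) + (-0.2952) + 0.1283 + 0.1882 + (-0.5093) + (-0.3194) + 0.0457) / 10 = -1.80050 / 10 = -0.18005
Sum of squared deviations: (−0.28855)² + (+0.14135)² + (−0.13775)² + (−0.03365)² + (−0.11515)² + (+0.30835)² + (+0.36825)² + (−0.32925)² + (−0.13935)² + (+0.22575)² = 0.54608
Variance = 0.54608 / 10 = 0.05461
SE* = √0.05461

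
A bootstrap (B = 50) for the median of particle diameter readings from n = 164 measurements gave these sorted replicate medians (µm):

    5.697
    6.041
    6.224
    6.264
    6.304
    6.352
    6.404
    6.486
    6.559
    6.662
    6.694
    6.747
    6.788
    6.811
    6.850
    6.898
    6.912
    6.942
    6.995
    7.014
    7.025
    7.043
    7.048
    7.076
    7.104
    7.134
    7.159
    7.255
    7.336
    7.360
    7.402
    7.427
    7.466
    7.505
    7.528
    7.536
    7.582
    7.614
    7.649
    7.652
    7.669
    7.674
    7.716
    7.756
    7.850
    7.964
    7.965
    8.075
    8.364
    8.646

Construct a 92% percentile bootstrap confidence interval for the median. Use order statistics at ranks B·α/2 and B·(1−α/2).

(6.041, 8.075)

α = 0.08; lower rank = 50 × 0.040 = 2; upper rank = 50 × 0.960 = 48.
The 2nd smallest replicate is 6.041; the 48th is 8.075.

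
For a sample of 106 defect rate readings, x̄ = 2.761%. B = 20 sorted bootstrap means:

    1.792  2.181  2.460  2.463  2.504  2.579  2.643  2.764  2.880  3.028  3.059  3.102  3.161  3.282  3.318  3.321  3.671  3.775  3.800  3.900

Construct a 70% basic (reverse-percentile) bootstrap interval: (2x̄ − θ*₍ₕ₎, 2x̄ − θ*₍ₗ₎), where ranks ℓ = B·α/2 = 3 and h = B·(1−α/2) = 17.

(1.851, 3.062)

Percentile endpoints at ranks 3 and 17: θ*₍3₎ = 2.460, θ*₍17₎ = 3.671.
Basic interval reflects these around x̄:
  lower = 2 × 2.761 − 3.671 = 1.851
  upper = 2 × 2.761 − 2.460 = 3.062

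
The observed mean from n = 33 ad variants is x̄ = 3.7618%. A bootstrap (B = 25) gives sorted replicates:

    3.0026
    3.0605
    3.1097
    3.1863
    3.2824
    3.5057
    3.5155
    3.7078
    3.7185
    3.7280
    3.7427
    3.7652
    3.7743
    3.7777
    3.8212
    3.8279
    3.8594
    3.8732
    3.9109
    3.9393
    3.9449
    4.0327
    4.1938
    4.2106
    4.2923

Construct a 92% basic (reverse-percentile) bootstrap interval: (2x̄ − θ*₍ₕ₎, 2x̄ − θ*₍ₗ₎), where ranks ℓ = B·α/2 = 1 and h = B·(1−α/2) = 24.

Percentile endpoints at ranks 1 and 24: θ*₍1₎ = 3.0026, θ*₍24₎ = 4.2106.
Basic interval reflects these around x̄:
  lower = 2 × 3.7618 − 4.2106 = 3.3130
  upper = 2 × 3.7618 − 3.0026 = 4.5210

(3.3130, 4.5210)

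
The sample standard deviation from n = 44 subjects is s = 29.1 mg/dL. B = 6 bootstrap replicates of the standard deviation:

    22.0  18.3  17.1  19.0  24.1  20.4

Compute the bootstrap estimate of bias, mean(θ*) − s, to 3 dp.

bias = −8.950

mean(θ*) = (22.0 + 18.3 + 17.1 + 19.0 + 24.1 + 20.4) / 6 = 20.1500
bias = 20.1500 − 29.1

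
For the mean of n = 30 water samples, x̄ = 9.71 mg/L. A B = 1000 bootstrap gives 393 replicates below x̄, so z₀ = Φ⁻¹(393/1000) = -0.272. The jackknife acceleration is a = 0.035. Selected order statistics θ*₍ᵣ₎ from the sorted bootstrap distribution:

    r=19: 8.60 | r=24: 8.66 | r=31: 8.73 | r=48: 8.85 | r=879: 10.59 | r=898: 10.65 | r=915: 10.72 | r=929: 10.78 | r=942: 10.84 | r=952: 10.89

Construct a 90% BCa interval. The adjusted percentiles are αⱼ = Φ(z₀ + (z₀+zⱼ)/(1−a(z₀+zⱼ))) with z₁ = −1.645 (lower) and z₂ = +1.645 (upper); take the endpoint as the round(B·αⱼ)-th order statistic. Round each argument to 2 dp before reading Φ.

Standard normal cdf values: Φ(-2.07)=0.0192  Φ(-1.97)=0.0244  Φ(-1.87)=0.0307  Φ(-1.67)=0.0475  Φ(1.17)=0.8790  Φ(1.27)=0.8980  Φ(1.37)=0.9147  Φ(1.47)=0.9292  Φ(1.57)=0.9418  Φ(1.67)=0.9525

Lower: z₀ + z₁ = -0.272 + (-1.645) = -1.917; 1 − a(z₀+z₁) = 1 − (0.035)(-1.917) = 1.0671; argument = -0.272 + (-1.917)/1.0671 = -2.0685 → -2.07.
α₁ = Φ(-2.07) = 0.0192; rank = round(1000 × 0.0192) = 19; θ*₍19₎ = 8.60.
Upper: z₀ + z₂ = 1.373; 1 − a(z₀+z₂) = 0.9519; argument = 1.1703 → 1.17; α₂ = 0.8790; rank = 879; θ*₍879₎ = 10.59.

(8.60, 10.59)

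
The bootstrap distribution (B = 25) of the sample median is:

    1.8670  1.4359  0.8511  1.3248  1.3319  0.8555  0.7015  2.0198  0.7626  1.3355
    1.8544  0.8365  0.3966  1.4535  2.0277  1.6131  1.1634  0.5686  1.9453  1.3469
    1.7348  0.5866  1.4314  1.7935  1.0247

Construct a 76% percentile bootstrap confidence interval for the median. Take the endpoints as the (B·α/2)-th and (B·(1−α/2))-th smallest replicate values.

Sorted replicates: 0.3966, 0.5686, 0.5866, 0.7015, 0.7626, 0.8365, 0.8511, 0.8555, 1.0247, 1.1634, 1.3248, 1.3319, 1.3355, 1.3469, 1.4314, 1.4359, 1.4535, 1.6131, 1.7348, 1.7935, 1.8544, 1.8670, 1.9453, 2.0198, 2.0277
α = 0.24; lower rank = 25 × 0.120 = 3; upper rank = 25 × 0.880 = 22.
The 3rd smallest replicate is 0.5866; the 22nd is 1.8670.

(0.5866, 1.8670)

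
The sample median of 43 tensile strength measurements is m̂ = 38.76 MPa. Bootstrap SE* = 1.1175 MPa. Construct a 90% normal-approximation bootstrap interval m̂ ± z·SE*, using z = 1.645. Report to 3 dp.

Margin = 1.645 × 1.1175 = 1.8383
Interval: 38.76 ± 1.8383

(36.922, 40.598)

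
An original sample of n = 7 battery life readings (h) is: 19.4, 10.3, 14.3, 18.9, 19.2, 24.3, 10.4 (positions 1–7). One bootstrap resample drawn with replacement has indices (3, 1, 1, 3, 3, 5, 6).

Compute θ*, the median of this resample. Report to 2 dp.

θ* = 19.20

Resample values: 14.3, 19.4, 19.4, 14.3, 14.3, 19.2, 24.3.
Sorted: 14.3, 14.3, 14.3, 19.2, 19.4, 19.4, 24.3
Median = middle value = 19.20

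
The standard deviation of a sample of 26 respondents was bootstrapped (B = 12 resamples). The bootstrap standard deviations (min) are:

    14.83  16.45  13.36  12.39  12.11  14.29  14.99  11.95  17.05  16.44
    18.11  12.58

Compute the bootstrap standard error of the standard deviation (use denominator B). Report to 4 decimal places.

Bootstrap SE is the standard deviation of the 12 replicate standard deviations.
Mean of replicates: (14.83 + 16.45 + 13.36 + 12.39 + 12.11 + 14.29 + 14.99 + 11.95 + 17.05 + 16.44 + 18.11 + 12.58) / 12 = 174.55000 / 12 = 14.54583
Sum of squared deviations: (+0.28417)² + (+1.90417)² + (−1.18583)² + (−2.15583)² + (−2.43583)² + (−0.25583)² + (+0.44417)² + (−2.59583)² + (+2.50417)² + (+1.89417)² + (+3.56417)² + (−1.96583)² = 49.12129
Variance = 49.12129 / 12 = 4.09344
SE* = √4.09344

SE* = 2.0232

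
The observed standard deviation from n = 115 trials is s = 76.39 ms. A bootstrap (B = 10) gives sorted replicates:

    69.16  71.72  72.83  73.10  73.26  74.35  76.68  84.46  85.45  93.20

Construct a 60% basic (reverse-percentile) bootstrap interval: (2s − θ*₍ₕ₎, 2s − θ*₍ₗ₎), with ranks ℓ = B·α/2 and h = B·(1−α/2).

(68.32, 81.06)

Percentile endpoints at ranks 2 and 8: θ*₍2₎ = 71.72, θ*₍8₎ = 84.46.
Basic interval reflects these around s:
  lower = 2 × 76.39 − 84.46 = 68.32
  upper = 2 × 76.39 − 71.72 = 81.06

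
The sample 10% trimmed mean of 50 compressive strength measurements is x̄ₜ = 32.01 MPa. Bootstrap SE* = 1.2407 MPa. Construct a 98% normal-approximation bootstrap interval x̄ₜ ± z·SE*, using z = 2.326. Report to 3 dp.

(29.124, 34.896)

Margin = 2.326 × 1.2407 = 2.8859
Interval: 32.01 ± 2.8859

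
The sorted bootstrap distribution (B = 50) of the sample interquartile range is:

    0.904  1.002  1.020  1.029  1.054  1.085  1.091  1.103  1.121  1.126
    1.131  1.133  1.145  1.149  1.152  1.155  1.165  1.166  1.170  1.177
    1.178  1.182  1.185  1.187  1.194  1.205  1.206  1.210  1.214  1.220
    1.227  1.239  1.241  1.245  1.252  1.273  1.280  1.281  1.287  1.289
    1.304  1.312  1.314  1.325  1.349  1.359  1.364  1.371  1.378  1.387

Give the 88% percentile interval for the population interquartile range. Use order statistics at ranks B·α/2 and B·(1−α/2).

α = 0.12; lower rank = 50 × 0.060 = 3; upper rank = 50 × 0.940 = 47.
The 3rd smallest replicate is 1.020; the 47th is 1.364.

(1.020, 1.364)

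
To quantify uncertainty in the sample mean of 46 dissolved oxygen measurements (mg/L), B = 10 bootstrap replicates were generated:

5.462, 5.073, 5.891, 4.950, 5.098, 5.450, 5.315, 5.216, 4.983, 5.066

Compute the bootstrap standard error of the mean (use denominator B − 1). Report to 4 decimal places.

SE* = 0.2888

Bootstrap SE is the standard deviation of the 10 replicate means.
Mean of replicates: (5.462 + 5.073 + 5.891 + 4.950 + 5.098 + 5.450 + 5.315 + 5.216 + 4.983 + 5.066) / 10 = 52.50400 / 10 = 5.25040
Sum of squared deviations: (+0.21160)² + (−0.17740)² + (+0.64060)² + (−0.30040)² + (−0.15240)² + (+0.19960)² + (+0.06460)² + (−0.03440)² + (−0.26740)² + (−0.18440)² = 0.75078
Variance = 0.75078 / 9 = 0.08342
SE* = √0.08342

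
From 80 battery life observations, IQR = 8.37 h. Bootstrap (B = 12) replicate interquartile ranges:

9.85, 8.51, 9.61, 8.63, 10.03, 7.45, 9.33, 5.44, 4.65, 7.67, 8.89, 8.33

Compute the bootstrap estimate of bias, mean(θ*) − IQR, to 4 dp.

bias = −0.1708

mean(θ*) = (9.85 + 8.51 + 9.61 + 8.63 + 10.03 + 7.45 + 9.33 + 5.44 + 4.65 + 7.67 + 8.89 + 8.33) / 12 = 8.19917
bias = 8.19917 − 8.37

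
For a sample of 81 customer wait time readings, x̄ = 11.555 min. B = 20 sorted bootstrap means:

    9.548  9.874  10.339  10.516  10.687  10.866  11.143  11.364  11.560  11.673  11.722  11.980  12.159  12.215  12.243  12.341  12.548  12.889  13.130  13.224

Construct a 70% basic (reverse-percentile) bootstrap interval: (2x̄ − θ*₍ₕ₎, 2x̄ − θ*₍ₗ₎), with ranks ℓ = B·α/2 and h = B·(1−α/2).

Percentile endpoints at ranks 3 and 17: θ*₍3₎ = 10.339, θ*₍17₎ = 12.548.
Basic interval reflects these around x̄:
  lower = 2 × 11.555 − 12.548 = 10.562
  upper = 2 × 11.555 − 10.339 = 12.771

(10.562, 12.771)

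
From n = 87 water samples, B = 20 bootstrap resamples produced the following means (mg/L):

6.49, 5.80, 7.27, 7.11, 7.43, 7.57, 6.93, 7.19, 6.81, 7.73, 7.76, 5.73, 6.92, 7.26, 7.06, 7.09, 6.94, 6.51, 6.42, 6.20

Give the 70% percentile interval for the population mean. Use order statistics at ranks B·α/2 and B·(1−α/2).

Sorted replicates: 5.73, 5.80, 6.20, 6.42, 6.49, 6.51, 6.81, 6.92, 6.93, 6.94, 7.06, 7.09, 7.11, 7.19, 7.26, 7.27, 7.43, 7.57, 7.73, 7.76
α = 0.30; lower rank = 20 × 0.150 = 3; upper rank = 20 × 0.850 = 17.
The 3rd smallest replicate is 6.20; the 17th is 7.43.

(6.20, 7.43)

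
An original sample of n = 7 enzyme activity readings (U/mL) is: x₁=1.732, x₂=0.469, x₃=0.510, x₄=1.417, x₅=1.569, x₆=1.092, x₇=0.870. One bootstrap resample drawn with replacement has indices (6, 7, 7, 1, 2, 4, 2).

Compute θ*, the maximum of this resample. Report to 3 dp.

θ* = 1.732

Resample values: 1.092, 0.870, 0.870, 1.732, 0.469, 1.417, 0.469.
Maximum = 1.732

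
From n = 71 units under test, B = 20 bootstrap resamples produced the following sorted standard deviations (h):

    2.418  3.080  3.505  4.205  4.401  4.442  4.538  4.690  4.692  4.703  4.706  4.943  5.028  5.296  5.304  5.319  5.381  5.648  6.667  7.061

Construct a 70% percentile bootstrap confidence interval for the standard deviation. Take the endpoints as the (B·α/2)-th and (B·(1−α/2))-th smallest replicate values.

α = 0.30; lower rank = 20 × 0.150 = 3; upper rank = 20 × 0.850 = 17.
The 3rd smallest replicate is 3.505; the 17th is 5.381.

(3.505, 5.381)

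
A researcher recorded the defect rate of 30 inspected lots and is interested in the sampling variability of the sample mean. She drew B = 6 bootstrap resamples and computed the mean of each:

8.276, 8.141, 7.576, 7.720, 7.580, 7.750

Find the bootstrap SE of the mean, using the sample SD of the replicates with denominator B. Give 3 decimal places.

Bootstrap SE is the standard deviation of the 6 replicate means.
Mean of replicates: (8.276 + 8.141 + 7.576 + 7.720 + 7.580 + 7.750) / 6 = 47.0430 / 6 = 7.8405
Sum of squared deviations: (+0.4355)² + (+0.3005)² + (−0.2645)² + (−0.1205)² + (−0.2605)² + (−0.0905)² = 0.4405
Variance = 0.4405 / 6 = 0.0734
SE* = √0.0734

SE* = 0.271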